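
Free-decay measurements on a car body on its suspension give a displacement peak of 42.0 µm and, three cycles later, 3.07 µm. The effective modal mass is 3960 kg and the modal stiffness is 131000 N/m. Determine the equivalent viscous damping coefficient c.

Logarithmic decrement δ = (1/n)·ln(x₀/x_n) = (1/3)·ln(42.0/3.07) = (1/3)·ln(13.68) = 0.8720.
ζ = δ/√(4π² + δ²) = 0.8720/√(39.48 + 0.760) = 0.8720/6.343 = 0.1375.
c = ζ · 2√(km) = 0.1375 × 2√(131000 × 3960) = 0.1375 × 45550 = 6262 N·s/m.

6260 N·s/m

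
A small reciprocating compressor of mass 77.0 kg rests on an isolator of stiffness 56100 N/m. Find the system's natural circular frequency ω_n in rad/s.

27.0 rad/s

ω_n = √(k/m) = √(56100/77.0) = √728.6 = 26.99 rad/s.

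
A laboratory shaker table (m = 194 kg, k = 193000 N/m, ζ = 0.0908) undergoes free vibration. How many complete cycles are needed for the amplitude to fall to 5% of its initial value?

Logarithmic decrement δ = 2πζ/√(1 − ζ²) = 2π × 0.09080/√(1 − 0.00824) = 0.5729.
x_n/x₀ = e^(−nδ) ≤ 0.05; take ln: n ≥ ln(1/0.05)/δ = 2.996/0.5729 = 5.229.
So 6 complete cycles are required.

6 cycles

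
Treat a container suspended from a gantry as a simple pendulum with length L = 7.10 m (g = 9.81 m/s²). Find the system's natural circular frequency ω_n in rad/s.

1.18 rad/s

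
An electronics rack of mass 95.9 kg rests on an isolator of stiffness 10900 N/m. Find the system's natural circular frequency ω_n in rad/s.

10.7 rad/s

ω_n = √(k/m) = √(10900/95.9) = √113.7 = 10.66 rad/s.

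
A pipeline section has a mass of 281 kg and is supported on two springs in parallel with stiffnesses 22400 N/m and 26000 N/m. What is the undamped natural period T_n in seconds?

Parallel springs add: k_eq = 22400 + 26000 = 48400 N/m.
ω_n = √(k_eq/m) = √(48400/281) = √172.2 = 13.12 rad/s.
T_n = 2π/ω_n = 6.283/13.12 = 0.4788 s.

0.479 s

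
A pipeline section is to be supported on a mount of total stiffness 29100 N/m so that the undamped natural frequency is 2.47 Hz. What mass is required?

ω_n = 2πf_n = 2π × 2.47 = 15.52 rad/s.
m = k/ω_n² = 29100/15.52² = 29100/240.9 = 120.8 kg.

121 kg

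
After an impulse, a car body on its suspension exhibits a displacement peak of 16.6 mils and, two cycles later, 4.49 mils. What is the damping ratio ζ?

Logarithmic decrement δ = (1/n)·ln(x₀/x_n) = (1/2)·ln(16.6/4.49) = (1/2)·ln(3.697) = 0.6538.
ζ = δ/√(4π² + δ²) = 0.6538/√(39.48 + 0.427) = 0.6538/6.317 = 0.1035.

0.103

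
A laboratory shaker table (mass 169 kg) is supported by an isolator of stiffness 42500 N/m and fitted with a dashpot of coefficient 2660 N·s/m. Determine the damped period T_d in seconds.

ω_n = √(k/m) = √(42500/169) = 15.86 rad/s.
Critical damping c_c = 2√(k·m) = 2√(42500 × 169) = 5360 N·s/m, so ζ = c/c_c = 2660/5360 = 0.4963.
ω_d = ω_n√(1 − ζ²) = 15.86 × √(1 − 0.246) = 13.77 rad/s.
T_d = 2π/ω_d = 0.4564 s.

0.456 s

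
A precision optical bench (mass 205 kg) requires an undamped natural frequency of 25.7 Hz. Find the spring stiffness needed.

ω_n = 2πf_n = 2π × 25.7 = 161.5 rad/s.
k = m·ω_n² = 205 × 161.5² = 205 × 26080 = 5345000 N/m.

5350000 N/m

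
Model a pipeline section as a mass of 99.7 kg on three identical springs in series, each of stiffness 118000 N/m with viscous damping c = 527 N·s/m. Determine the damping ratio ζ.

0.133

Series springs: 1/k_eq = 3/118000, so k_eq = 118000/3 = 39330 N/m.
ω_n = √(k_eq/m) = √(39330/99.7) = 19.86 rad/s.
Critical damping c_c = 2√(k_eq·m) = 2√(39330 × 99.7) = 3961 N·s/m, so ζ = c/c_c = 527/3961 = 0.1331.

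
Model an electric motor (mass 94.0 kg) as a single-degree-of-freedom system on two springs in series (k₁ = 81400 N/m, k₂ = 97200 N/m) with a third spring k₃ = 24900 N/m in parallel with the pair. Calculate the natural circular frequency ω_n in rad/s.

Series pair: k_s = k₁k₂/(k₁+k₂) = (81400)(97200)/(81400 + 97200) = 44300 N/m. In parallel with k₃: k_eq = 44300 + 24900 = 69200 N/m.
ω_n = √(k_eq/m) = √(69200/94.0) = √736.2 = 27.13 rad/s.

27.1 rad/s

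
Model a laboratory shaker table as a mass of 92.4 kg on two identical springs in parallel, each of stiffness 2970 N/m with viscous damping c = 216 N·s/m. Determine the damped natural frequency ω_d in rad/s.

7.93 rad/s

Parallel springs add: k_eq = 2 × 2970 = 5940 N/m.
ω_n = √(k_eq/m) = √(5940/92.4) = 8.018 rad/s.
Critical damping c_c = 2√(k_eq·m) = 2√(5940 × 92.4) = 1482 N·s/m, so ζ = c/c_c = 216/1482 = 0.1458.
ω_d = ω_n√(1 − ζ²) = 8.018 × √(1 − 0.0213) = 7.932 rad/s.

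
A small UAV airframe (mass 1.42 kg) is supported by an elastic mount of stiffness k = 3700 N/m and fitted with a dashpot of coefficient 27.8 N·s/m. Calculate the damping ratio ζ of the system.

0.192

ω_n = √(k/m) = √(3700/1.42) = 51.05 rad/s.
Critical damping c_c = 2√(k·m) = 2√(3700 × 1.42) = 145.0 N·s/m, so ζ = c/c_c = 27.8/145.0 = 0.1918.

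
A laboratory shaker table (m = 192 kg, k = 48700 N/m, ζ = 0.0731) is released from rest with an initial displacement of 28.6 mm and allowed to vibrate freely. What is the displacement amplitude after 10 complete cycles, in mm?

Logarithmic decrement δ = 2πζ/√(1 − ζ²) = 2π × 0.07310/√(1 − 0.00534) = 0.4605.
After n cycles, x_n/x₀ = e^(−nδ), so x_10 = 28.6 × e^(−10 × 0.4605) = 28.6 × 0.009998 = 0.2860 mm.

0.286 mm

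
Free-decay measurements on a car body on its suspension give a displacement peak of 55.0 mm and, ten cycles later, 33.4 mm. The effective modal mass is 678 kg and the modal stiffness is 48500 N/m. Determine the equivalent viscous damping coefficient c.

91.0 N·s/m

Logarithmic decrement δ = (1/n)·ln(x₀/x_n) = (1/10)·ln(55.0/33.4) = (1/10)·ln(1.647) = 0.04988.
ζ = δ/√(4π² + δ²) = 0.04988/√(39.48 + 0.00249) = 0.04988/6.283 = 0.007938.
c = ζ · 2√(km) = 0.007938 × 2√(48500 × 678) = 0.007938 × 11470 = 91.04 N·s/m.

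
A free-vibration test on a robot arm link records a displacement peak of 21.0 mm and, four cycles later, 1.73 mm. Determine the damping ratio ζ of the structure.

Logarithmic decrement δ = (1/n)·ln(x₀/x_n) = (1/4)·ln(21.0/1.73) = (1/4)·ln(12.14) = 0.6241.
ζ = δ/√(4π² + δ²) = 0.6241/√(39.48 + 0.390) = 0.6241/6.314 = 0.09884.

0.0988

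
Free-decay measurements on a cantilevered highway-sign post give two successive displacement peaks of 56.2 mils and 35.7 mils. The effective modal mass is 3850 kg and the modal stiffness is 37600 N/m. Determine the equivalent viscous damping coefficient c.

1730 N·s/m

Logarithmic decrement δ = (1/n)·ln(x₀/x_n) = (1/1)·ln(56.2/35.7) = (1/1)·ln(1.574) = 0.4538.
ζ = δ/√(4π² + δ²) = 0.4538/√(39.48 + 0.206) = 0.4538/6.300 = 0.07203.
c = ζ · 2√(km) = 0.07203 × 2√(37600 × 3850) = 0.07203 × 24060 = 1733 N·s/m.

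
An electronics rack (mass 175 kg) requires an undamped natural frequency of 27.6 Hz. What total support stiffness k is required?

5260000 N/m

ω_n = 2πf_n = 2π × 27.6 = 173.4 rad/s.
k = m·ω_n² = 175 × 173.4² = 175 × 30070 = 5263000 N/m.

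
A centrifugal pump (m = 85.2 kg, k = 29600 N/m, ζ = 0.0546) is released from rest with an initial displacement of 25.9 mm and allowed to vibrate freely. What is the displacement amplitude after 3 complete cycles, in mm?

Logarithmic decrement δ = 2πζ/√(1 − ζ²) = 2π × 0.05460/√(1 − 0.00298) = 0.3436.
After n cycles, x_n/x₀ = e^(−nδ), so x_3 = 25.9 × e^(−3 × 0.3436) = 25.9 × 0.3567 = 9.240 mm.

9.24 mm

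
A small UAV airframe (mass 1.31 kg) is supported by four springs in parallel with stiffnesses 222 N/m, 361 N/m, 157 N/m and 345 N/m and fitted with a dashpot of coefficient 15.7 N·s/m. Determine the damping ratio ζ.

Parallel springs add: k_eq = 222 + 361 + 157 + 345 = 1085 N/m.
ω_n = √(k_eq/m) = √(1085/1.31) = 28.78 rad/s.
Critical damping c_c = 2√(k_eq·m) = 2√(1085 × 1.31) = 75.40 N·s/m, so ζ = c/c_c = 15.7/75.40 = 0.2082.

0.208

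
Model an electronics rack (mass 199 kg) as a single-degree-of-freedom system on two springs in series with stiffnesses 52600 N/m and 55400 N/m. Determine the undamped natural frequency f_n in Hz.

Series springs: 1/k_eq = 1/52600 + 1/55400 = 3.706×10^-5, so k_eq = 26980 N/m.
ω_n = √(k_eq/m) = √(26980/199) = √135.6 = 11.64 rad/s.
f_n = ω_n/(2π) = 11.64/6.283 = 1.853 Hz.

1.85 Hz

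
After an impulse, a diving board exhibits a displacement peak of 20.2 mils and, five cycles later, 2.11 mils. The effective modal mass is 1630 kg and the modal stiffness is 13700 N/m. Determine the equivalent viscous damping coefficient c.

678 N·s/m

Logarithmic decrement δ = (1/n)·ln(x₀/x_n) = (1/5)·ln(20.2/2.11) = (1/5)·ln(9.573) = 0.4518.
ζ = δ/√(4π² + δ²) = 0.4518/√(39.48 + 0.204) = 0.4518/6.299 = 0.07172.
c = ζ · 2√(km) = 0.07172 × 2√(13700 × 1630) = 0.07172 × 9451 = 677.8 N·s/m.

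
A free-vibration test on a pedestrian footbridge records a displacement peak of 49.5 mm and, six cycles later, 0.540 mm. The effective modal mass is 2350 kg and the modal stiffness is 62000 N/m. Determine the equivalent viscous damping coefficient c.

Logarithmic decrement δ = (1/n)·ln(x₀/x_n) = (1/6)·ln(49.5/0.540) = (1/6)·ln(91.67) = 0.7530.
ζ = δ/√(4π² + δ²) = 0.7530/√(39.48 + 0.567) = 0.7530/6.328 = 0.1190.
c = ζ · 2√(km) = 0.1190 × 2√(62000 × 2350) = 0.1190 × 24140 = 2873 N·s/m.

2870 N·s/m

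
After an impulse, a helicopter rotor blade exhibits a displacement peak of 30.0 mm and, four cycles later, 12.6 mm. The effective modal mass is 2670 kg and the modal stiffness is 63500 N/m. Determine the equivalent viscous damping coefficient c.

Logarithmic decrement δ = (1/n)·ln(x₀/x_n) = (1/4)·ln(30.0/12.6) = (1/4)·ln(2.381) = 0.2169.
ζ = δ/√(4π² + δ²) = 0.2169/√(39.48 + 0.0470) = 0.2169/6.287 = 0.03450.
c = ζ · 2√(km) = 0.03450 × 2√(63500 × 2670) = 0.03450 × 26040 = 898.3 N·s/m.

898 N·s/m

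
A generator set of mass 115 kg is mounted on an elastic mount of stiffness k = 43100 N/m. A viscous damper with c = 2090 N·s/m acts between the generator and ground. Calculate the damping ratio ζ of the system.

0.469

ω_n = √(k/m) = √(43100/115) = 19.36 rad/s.
Critical damping c_c = 2√(k·m) = 2√(43100 × 115) = 4453 N·s/m, so ζ = c/c_c = 2090/4453 = 0.4694.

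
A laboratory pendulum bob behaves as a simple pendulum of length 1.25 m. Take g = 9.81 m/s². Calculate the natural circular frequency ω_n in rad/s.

2.80 rad/s

For a simple pendulum ω_n = √(g/L) = √(9.81/1.25) = √7.848 = 2.801 rad/s.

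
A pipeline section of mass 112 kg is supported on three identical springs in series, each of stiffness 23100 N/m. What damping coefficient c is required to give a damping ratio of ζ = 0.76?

Series springs: 1/k_eq = 3/23100, so k_eq = 23100/3 = 7700 N/m.
c_c = 2√(k_eq·m) = 2√(7700 × 112) = 1857 N·s/m.
c = ζ·c_c = 0.76 × 1857 = 1412 N·s/m.

1410 N·s/m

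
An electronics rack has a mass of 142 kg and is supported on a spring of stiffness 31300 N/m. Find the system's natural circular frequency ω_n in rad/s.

ω_n = √(k/m) = √(31300/142) = √220.4 = 14.85 rad/s.

14.8 rad/s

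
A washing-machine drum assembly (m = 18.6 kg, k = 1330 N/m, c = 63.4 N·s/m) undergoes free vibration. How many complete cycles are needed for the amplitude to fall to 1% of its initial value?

ζ = c/(2√(km)) = 63.4/(2√(1330 × 18.6)) = 63.4/314.6 = 0.2015.
Logarithmic decrement δ = 2πζ/√(1 − ζ²) = 2π × 0.2015/√(1 − 0.0406) = 1.293.
x_n/x₀ = e^(−nδ) ≤ 0.01; take ln: n ≥ ln(1/0.01)/δ = 4.605/1.293 = 3.562.
So 4 complete cycles are required.

4 cycles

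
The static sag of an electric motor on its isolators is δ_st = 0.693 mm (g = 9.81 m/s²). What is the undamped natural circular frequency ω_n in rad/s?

119 rad/s

ω_n = √(g/δ_st) = √(9.81/0.000693) = √14160 = 119.0 rad/s.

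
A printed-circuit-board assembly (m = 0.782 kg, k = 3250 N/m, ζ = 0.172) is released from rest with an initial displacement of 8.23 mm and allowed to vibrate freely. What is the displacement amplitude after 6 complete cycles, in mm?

0.0114 mm

Logarithmic decrement δ = 2πζ/√(1 − ζ²) = 2π × 0.1720/√(1 − 0.0296) = 1.097.
After n cycles, x_n/x₀ = e^(−nδ), so x_6 = 8.23 × e^(−6 × 1.097) = 8.23 × 0.001385 = 0.01140 mm.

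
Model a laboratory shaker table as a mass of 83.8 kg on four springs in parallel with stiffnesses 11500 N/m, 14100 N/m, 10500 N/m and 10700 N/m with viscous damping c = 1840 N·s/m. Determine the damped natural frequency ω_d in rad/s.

20.9 rad/s

Parallel springs add: k_eq = 11500 + 14100 + 10500 + 10700 = 46800 N/m.
ω_n = √(k_eq/m) = √(46800/83.8) = 23.63 rad/s.
Critical damping c_c = 2√(k_eq·m) = 2√(46800 × 83.8) = 3961 N·s/m, so ζ = c/c_c = 1840/3961 = 0.4646.
ω_d = ω_n√(1 − ζ²) = 23.63 × √(1 − 0.216) = 20.93 rad/s.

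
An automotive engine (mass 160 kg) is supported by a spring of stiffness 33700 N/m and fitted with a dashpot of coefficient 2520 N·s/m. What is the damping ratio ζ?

ω_n = √(k/m) = √(33700/160) = 14.51 rad/s.
Critical damping c_c = 2√(k·m) = 2√(33700 × 160) = 4644 N·s/m, so ζ = c/c_c = 2520/4644 = 0.5426.

0.543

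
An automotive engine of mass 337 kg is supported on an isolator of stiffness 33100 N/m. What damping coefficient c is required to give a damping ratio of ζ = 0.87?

5810 N·s/m

c_c = 2√(k·m) = 2√(33100 × 337) = 6680 N·s/m.
c = ζ·c_c = 0.87 × 6680 = 5811 N·s/m.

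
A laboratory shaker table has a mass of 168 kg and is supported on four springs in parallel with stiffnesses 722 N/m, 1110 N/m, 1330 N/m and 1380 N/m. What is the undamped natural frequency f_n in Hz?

Parallel springs add: k_eq = 722 + 1110 + 1330 + 1380 = 4542 N/m.
ω_n = √(k_eq/m) = √(4542/168) = √27.04 = 5.200 rad/s.
f_n = ω_n/(2π) = 5.200/6.283 = 0.8275 Hz.

0.828 Hz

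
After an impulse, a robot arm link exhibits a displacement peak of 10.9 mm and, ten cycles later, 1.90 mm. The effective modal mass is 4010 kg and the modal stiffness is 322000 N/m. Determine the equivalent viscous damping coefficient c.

2000 N·s/m

Logarithmic decrement δ = (1/n)·ln(x₀/x_n) = (1/10)·ln(10.9/1.90) = (1/10)·ln(5.737) = 0.1747.
ζ = δ/√(4π² + δ²) = 0.1747/√(39.48 + 0.0305) = 0.1747/6.286 = 0.02779.
c = ζ · 2√(km) = 0.02779 × 2√(322000 × 4010) = 0.02779 × 71870 = 1997 N·s/m.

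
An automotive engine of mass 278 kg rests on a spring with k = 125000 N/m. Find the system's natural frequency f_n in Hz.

3.37 Hz

ω_n = √(k/m) = √(125000/278) = √449.6 = 21.20 rad/s.
f_n = ω_n/(2π) = 21.20/6.283 = 3.375 Hz.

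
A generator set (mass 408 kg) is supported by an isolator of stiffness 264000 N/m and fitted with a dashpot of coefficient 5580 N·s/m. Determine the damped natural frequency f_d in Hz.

ω_n = √(k/m) = √(264000/408) = 25.44 rad/s.
Critical damping c_c = 2√(k·m) = 2√(264000 × 408) = 20760 N·s/m, so ζ = c/c_c = 5580/20760 = 0.2688.
ω_d = ω_n√(1 − ζ²) = 25.44 × √(1 − 0.0723) = 24.50 rad/s.
f_d = ω_d/(2π) = 3.899 Hz.

3.90 Hz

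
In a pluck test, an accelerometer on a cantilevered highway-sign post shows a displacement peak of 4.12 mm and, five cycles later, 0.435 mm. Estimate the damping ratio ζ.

0.0714

Logarithmic decrement δ = (1/n)·ln(x₀/x_n) = (1/5)·ln(4.12/0.435) = (1/5)·ln(9.471) = 0.4497.
ζ = δ/√(4π² + δ²) = 0.4497/√(39.48 + 0.202) = 0.4497/6.299 = 0.07138.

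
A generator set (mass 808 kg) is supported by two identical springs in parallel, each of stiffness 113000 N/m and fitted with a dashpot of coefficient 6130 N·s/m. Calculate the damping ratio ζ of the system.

Parallel springs add: k_eq = 2 × 113000 = 226000 N/m.
ω_n = √(k_eq/m) = √(226000/808) = 16.72 rad/s.
Critical damping c_c = 2√(k_eq·m) = 2√(226000 × 808) = 27030 N·s/m, so ζ = c/c_c = 6130/27030 = 0.2268.

0.227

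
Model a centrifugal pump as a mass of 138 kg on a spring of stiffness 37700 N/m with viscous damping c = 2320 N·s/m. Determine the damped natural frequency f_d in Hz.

2.26 Hz

ω_n = √(k/m) = √(37700/138) = 16.53 rad/s.
Critical damping c_c = 2√(k·m) = 2√(37700 × 138) = 4562 N·s/m, so ζ = c/c_c = 2320/4562 = 0.5086.
ω_d = ω_n√(1 − ζ²) = 16.53 × √(1 − 0.259) = 14.23 rad/s.
f_d = ω_d/(2π) = 2.265 Hz.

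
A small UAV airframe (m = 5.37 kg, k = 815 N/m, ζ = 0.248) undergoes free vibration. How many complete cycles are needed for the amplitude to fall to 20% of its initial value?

2 cycles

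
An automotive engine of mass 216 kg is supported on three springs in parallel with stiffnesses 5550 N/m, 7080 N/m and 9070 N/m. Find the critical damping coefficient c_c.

Parallel springs add: k_eq = 5550 + 7080 + 9070 = 21700 N/m.
c_c = 2√(k_eq·m) = 2√(21700 × 216) = 2 × 2165 = 4330 N·s/m.

4330 N·s/m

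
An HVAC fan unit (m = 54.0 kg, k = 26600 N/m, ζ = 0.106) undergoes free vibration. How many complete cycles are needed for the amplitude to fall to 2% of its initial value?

6 cycles

Logarithmic decrement δ = 2πζ/√(1 − ζ²) = 2π × 0.1060/√(1 − 0.0112) = 0.6698.
x_n/x₀ = e^(−nδ) ≤ 0.02; take ln: n ≥ ln(1/0.02)/δ = 3.912/0.6698 = 5.841.
So 6 complete cycles are required.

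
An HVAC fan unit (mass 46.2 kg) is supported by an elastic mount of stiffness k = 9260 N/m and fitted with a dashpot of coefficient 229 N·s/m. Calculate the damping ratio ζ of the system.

0.175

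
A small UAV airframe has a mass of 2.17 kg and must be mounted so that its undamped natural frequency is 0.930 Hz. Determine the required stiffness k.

ω_n = 2πf_n = 2π × 0.930 = 5.843 rad/s.
k = m·ω_n² = 2.17 × 5.843² = 2.17 × 34.14 = 74.09 N/m.

74.1 N/m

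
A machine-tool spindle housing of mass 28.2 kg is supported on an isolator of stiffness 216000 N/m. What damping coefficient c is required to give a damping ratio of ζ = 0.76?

c_c = 2√(k·m) = 2√(216000 × 28.2) = 4936 N·s/m.
c = ζ·c_c = 0.76 × 4936 = 3751 N·s/m.

3750 N·s/m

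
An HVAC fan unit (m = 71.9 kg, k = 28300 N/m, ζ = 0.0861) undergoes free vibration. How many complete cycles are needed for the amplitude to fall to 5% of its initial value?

Logarithmic decrement δ = 2πζ/√(1 − ζ²) = 2π × 0.08610/√(1 − 0.00741) = 0.5430.
x_n/x₀ = e^(−nδ) ≤ 0.05; take ln: n ≥ ln(1/0.05)/δ = 2.996/0.5430 = 5.517.
So 6 complete cycles are required.

6 cycles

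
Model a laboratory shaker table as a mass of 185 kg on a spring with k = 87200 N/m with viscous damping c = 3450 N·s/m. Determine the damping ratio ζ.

ω_n = √(k/m) = √(87200/185) = 21.71 rad/s.
Critical damping c_c = 2√(k·m) = 2√(87200 × 185) = 8033 N·s/m, so ζ = c/c_c = 3450/8033 = 0.4295.

0.429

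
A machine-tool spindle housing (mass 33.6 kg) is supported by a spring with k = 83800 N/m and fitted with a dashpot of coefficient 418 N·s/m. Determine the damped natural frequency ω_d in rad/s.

ω_n = √(k/m) = √(83800/33.6) = 49.94 rad/s.
Critical damping c_c = 2√(k·m) = 2√(83800 × 33.6) = 3356 N·s/m, so ζ = c/c_c = 418/3356 = 0.1246.
ω_d = ω_n√(1 − ζ²) = 49.94 × √(1 − 0.0155) = 49.55 rad/s.

49.6 rad/s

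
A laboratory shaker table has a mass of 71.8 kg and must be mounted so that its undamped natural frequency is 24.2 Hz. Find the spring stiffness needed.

ω_n = 2πf_n = 2π × 24.2 = 152.1 rad/s.
k = m·ω_n² = 71.8 × 152.1² = 71.8 × 23120 = 1660000 N/m.

1660000 N/m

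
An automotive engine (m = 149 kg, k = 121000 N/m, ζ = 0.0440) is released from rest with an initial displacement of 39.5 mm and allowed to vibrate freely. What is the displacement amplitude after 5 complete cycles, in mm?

Logarithmic decrement δ = 2πζ/√(1 − ζ²) = 2π × 0.04400/√(1 − 0.00194) = 0.2767.
After n cycles, x_n/x₀ = e^(−nδ), so x_5 = 39.5 × e^(−5 × 0.2767) = 39.5 × 0.2507 = 9.901 mm.

9.90 mm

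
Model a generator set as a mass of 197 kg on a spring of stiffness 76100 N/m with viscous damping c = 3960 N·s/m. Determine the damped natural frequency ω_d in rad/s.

16.9 rad/s

ω_n = √(k/m) = √(76100/197) = 19.65 rad/s.
Critical damping c_c = 2√(k·m) = 2√(76100 × 197) = 7744 N·s/m, so ζ = c/c_c = 3960/7744 = 0.5114.
ω_d = ω_n√(1 − ζ²) = 19.65 × √(1 − 0.262) = 16.89 rad/s.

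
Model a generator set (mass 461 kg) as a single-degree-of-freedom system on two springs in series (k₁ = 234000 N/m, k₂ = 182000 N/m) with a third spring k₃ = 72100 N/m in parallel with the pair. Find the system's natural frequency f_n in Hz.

3.10 Hz

Series pair: k_s = k₁k₂/(k₁+k₂) = (234000)(182000)/(234000 + 182000) = 102400 N/m. In parallel with k₃: k_eq = 102400 + 72100 = 174500 N/m.
ω_n = √(k_eq/m) = √(174500/461) = √378.5 = 19.45 rad/s.
f_n = ω_n/(2π) = 19.45/6.283 = 3.096 Hz.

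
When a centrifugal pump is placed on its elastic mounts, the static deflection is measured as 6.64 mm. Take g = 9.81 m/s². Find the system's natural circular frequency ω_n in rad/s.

38.4 rad/s

ω_n = √(g/δ_st) = √(9.81/0.00664) = √1477 = 38.44 rad/s.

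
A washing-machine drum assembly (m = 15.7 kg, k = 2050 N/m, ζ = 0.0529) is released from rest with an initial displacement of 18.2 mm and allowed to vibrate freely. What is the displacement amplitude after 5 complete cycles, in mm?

3.45 mm

Logarithmic decrement δ = 2πζ/√(1 − ζ²) = 2π × 0.05290/√(1 − 0.00280) = 0.3328.
After n cycles, x_n/x₀ = e^(−nδ), so x_5 = 18.2 × e^(−5 × 0.3328) = 18.2 × 0.1893 = 3.446 mm.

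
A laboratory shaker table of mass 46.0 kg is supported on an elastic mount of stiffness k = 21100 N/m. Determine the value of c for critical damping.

1970 N·s/m

c_c = 2√(k·m) = 2√(21100 × 46.0) = 2 × 985.2 = 1970 N·s/m.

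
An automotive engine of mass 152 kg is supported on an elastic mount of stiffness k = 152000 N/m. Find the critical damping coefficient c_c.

9610 N·s/m

c_c = 2√(k·m) = 2√(152000 × 152) = 2 × 4807 = 9613 N·s/m.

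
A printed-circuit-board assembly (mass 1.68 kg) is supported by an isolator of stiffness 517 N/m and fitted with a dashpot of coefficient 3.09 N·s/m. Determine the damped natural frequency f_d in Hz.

ω_n = √(k/m) = √(517.0/1.68) = 17.54 rad/s.
Critical damping c_c = 2√(k·m) = 2√(517.0 × 1.68) = 58.94 N·s/m, so ζ = c/c_c = 3.09/58.94 = 0.05242.
ω_d = ω_n√(1 − ζ²) = 17.54 × √(1 − 0.00275) = 17.52 rad/s.
f_d = ω_d/(2π) = 2.788 Hz.

2.79 Hz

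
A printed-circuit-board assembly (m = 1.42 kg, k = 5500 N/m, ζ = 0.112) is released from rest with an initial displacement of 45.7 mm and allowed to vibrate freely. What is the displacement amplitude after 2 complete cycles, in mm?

11.1 mm

Logarithmic decrement δ = 2πζ/√(1 − ζ²) = 2π × 0.1120/√(1 − 0.0125) = 0.7082.
After n cycles, x_n/x₀ = e^(−nδ), so x_2 = 45.7 × e^(−2 × 0.7082) = 45.7 × 0.2426 = 11.09 mm.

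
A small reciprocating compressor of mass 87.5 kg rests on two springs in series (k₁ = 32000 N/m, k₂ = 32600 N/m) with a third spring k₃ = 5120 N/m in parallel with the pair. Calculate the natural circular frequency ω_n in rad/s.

15.6 rad/s

Series pair: k_s = k₁k₂/(k₁+k₂) = (32000)(32600)/(32000 + 32600) = 16150 N/m. In parallel with k₃: k_eq = 16150 + 5120 = 21270 N/m.
ω_n = √(k_eq/m) = √(21270/87.5) = √243.1 = 15.59 rad/s.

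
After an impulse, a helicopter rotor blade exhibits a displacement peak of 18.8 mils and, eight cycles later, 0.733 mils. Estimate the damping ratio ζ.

Logarithmic decrement δ = (1/n)·ln(x₀/x_n) = (1/8)·ln(18.8/0.733) = (1/8)·ln(25.65) = 0.4056.
ζ = δ/√(4π² + δ²) = 0.4056/√(39.48 + 0.164) = 0.4056/6.296 = 0.06441.

0.0644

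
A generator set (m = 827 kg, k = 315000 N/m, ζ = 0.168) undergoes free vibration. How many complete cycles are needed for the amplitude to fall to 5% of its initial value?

3 cycles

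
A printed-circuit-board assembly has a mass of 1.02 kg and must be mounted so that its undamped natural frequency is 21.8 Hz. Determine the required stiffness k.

19100 N/m

ω_n = 2πf_n = 2π × 21.8 = 137.0 rad/s.
k = m·ω_n² = 1.02 × 137.0² = 1.02 × 18760 = 19140 N/m.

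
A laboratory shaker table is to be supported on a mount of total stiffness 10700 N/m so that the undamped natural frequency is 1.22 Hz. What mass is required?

ω_n = 2πf_n = 2π × 1.22 = 7.665 rad/s.
m = k/ω_n² = 10700/7.665² = 10700/58.76 = 182.1 kg.

182 kg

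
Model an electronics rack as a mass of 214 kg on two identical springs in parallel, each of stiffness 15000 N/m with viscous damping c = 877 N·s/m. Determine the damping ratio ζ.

0.173

Parallel springs add: k_eq = 2 × 15000 = 30000 N/m.
ω_n = √(k_eq/m) = √(30000/214) = 11.84 rad/s.
Critical damping c_c = 2√(k_eq·m) = 2√(30000 × 214) = 5068 N·s/m, so ζ = c/c_c = 877/5068 = 0.1731.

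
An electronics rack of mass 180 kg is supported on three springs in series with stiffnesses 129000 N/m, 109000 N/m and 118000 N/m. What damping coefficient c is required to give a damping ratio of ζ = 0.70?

3730 N·s/m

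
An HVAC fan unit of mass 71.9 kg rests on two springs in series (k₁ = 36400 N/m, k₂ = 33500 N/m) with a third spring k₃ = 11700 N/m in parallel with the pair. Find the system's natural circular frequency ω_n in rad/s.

20.1 rad/s

Series pair: k_s = k₁k₂/(k₁+k₂) = (36400)(33500)/(36400 + 33500) = 17440 N/m. In parallel with k₃: k_eq = 17440 + 11700 = 29140 N/m.
ω_n = √(k_eq/m) = √(29140/71.9) = √405.4 = 20.13 rad/s.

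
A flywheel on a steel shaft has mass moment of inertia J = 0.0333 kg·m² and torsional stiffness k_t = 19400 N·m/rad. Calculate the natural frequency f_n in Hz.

121 Hz

ω_n = √(k_t/J) = √(19400/0.0333) = √582600 = 763.3 rad/s.
f_n = ω_n/(2π) = 763.3/6.283 = 121.5 Hz.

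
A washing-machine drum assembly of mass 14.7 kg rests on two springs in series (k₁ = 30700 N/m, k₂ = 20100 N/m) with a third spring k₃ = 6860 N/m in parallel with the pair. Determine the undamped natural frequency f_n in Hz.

5.72 Hz

Series pair: k_s = k₁k₂/(k₁+k₂) = (30700)(20100)/(30700 + 20100) = 12150 N/m. In parallel with k₃: k_eq = 12150 + 6860 = 19010 N/m.
ω_n = √(k_eq/m) = √(19010/14.7) = √1293 = 35.96 rad/s.
f_n = ω_n/(2π) = 35.96/6.283 = 5.723 Hz.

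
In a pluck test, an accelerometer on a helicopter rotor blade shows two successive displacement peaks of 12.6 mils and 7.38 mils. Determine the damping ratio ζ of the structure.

0.0848

Logarithmic decrement δ = (1/n)·ln(x₀/x_n) = (1/1)·ln(12.6/7.38) = (1/1)·ln(1.707) = 0.5349.
ζ = δ/√(4π² + δ²) = 0.5349/√(39.48 + 0.286) = 0.5349/6.306 = 0.08483.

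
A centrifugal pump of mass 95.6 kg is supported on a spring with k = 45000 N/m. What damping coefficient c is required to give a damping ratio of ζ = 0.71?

c_c = 2√(k·m) = 2√(45000 × 95.6) = 4148 N·s/m.
c = ζ·c_c = 0.71 × 4148 = 2945 N·s/m.

2950 N·s/m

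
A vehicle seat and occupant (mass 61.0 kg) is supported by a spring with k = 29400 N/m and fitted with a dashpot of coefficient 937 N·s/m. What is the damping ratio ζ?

ω_n = √(k/m) = √(29400/61.0) = 21.95 rad/s.
Critical damping c_c = 2√(k·m) = 2√(29400 × 61.0) = 2678 N·s/m, so ζ = c/c_c = 937/2678 = 0.3498.

0.350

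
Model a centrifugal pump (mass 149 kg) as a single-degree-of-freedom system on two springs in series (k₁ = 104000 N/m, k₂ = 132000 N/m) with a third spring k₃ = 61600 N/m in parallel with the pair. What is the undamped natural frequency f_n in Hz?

4.51 Hz

Series pair: k_s = k₁k₂/(k₁+k₂) = (104000)(132000)/(104000 + 132000) = 58170 N/m. In parallel with k₃: k_eq = 58170 + 61600 = 119800 N/m.
ω_n = √(k_eq/m) = √(119800/149) = √803.8 = 28.35 rad/s.
f_n = ω_n/(2π) = 28.35/6.283 = 4.512 Hz.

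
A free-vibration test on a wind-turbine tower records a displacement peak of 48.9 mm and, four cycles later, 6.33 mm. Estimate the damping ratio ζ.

0.0811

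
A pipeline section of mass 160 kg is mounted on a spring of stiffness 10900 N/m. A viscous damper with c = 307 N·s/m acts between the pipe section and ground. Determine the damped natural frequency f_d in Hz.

ω_n = √(k/m) = √(10900/160) = 8.254 rad/s.
Critical damping c_c = 2√(k·m) = 2√(10900 × 160) = 2641 N·s/m, so ζ = c/c_c = 307/2641 = 0.1162.
ω_d = ω_n√(1 − ζ²) = 8.254 × √(1 − 0.0135) = 8.198 rad/s.
f_d = ω_d/(2π) = 1.305 Hz.

1.30 Hz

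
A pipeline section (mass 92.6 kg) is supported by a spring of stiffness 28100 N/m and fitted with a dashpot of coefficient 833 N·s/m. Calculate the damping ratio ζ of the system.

ω_n = √(k/m) = √(28100/92.6) = 17.42 rad/s.
Critical damping c_c = 2√(k·m) = 2√(28100 × 92.6) = 3226 N·s/m, so ζ = c/c_c = 833/3226 = 0.2582.

0.258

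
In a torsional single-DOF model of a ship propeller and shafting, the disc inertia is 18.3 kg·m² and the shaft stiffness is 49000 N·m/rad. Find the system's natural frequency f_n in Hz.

8.24 Hz

ω_n = √(k_t/J) = √(49000/18.3) = √2678 = 51.75 rad/s.
f_n = ω_n/(2π) = 51.75/6.283 = 8.236 Hz.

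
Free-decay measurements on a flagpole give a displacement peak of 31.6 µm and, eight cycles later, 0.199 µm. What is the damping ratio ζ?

0.100

Logarithmic decrement δ = (1/n)·ln(x₀/x_n) = (1/8)·ln(31.6/0.199) = (1/8)·ln(158.8) = 0.6335.
ζ = δ/√(4π² + δ²) = 0.6335/√(39.48 + 0.401) = 0.6335/6.315 = 0.1003.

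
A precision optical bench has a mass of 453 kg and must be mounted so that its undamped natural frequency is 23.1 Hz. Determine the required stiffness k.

9540000 N/m

ω_n = 2πf_n = 2π × 23.1 = 145.1 rad/s.
k = m·ω_n² = 453 × 145.1² = 453 × 21070 = 9543000 N/m.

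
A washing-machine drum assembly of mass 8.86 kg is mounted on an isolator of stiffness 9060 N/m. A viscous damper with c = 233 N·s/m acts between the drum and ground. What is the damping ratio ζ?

0.411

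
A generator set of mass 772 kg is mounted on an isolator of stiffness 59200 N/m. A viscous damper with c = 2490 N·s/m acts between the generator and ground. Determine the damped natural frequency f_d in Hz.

1.37 Hz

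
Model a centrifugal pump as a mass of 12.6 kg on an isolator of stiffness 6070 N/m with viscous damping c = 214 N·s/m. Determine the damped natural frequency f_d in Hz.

ω_n = √(k/m) = √(6070/12.6) = 21.95 rad/s.
Critical damping c_c = 2√(k·m) = 2√(6070 × 12.6) = 553.1 N·s/m, so ζ = c/c_c = 214/553.1 = 0.3869.
ω_d = ω_n√(1 − ζ²) = 21.95 × √(1 − 0.150) = 20.24 rad/s.
f_d = ω_d/(2π) = 3.221 Hz.

3.22 Hz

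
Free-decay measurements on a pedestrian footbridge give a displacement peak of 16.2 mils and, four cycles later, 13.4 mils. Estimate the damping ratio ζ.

Logarithmic decrement δ = (1/n)·ln(x₀/x_n) = (1/4)·ln(16.2/13.4) = (1/4)·ln(1.209) = 0.04744.
ζ = δ/√(4π² + δ²) = 0.04744/√(39.48 + 0.00225) = 0.04744/6.283 = 0.007550.

0.00755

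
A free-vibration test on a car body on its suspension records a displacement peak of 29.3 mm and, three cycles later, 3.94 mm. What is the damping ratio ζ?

Logarithmic decrement δ = (1/n)·ln(x₀/x_n) = (1/3)·ln(29.3/3.94) = (1/3)·ln(7.437) = 0.6688.
ζ = δ/√(4π² + δ²) = 0.6688/√(39.48 + 0.447) = 0.6688/6.319 = 0.1058.

0.106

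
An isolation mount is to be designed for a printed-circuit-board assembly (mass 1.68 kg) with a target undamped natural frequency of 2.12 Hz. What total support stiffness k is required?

298 N/m

ω_n = 2πf_n = 2π × 2.12 = 13.32 rad/s.
k = m·ω_n² = 1.68 × 13.32² = 1.68 × 177.4 = 298.1 N/m.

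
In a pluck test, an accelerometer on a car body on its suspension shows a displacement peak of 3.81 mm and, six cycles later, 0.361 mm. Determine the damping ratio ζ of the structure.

0.0624

Logarithmic decrement δ = (1/n)·ln(x₀/x_n) = (1/6)·ln(3.81/0.361) = (1/6)·ln(10.55) = 0.3928.
ζ = δ/√(4π² + δ²) = 0.3928/√(39.48 + 0.154) = 0.3928/6.295 = 0.06239.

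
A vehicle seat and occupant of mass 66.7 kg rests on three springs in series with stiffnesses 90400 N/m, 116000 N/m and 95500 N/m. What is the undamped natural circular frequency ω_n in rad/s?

Series springs: 1/k_eq = 1/90400 + 1/116000 + 1/95500 = 3.015×10^-5, so k_eq = 33160 N/m.
ω_n = √(k_eq/m) = √(33160/66.7) = √497.2 = 22.30 rad/s.

22.3 rad/s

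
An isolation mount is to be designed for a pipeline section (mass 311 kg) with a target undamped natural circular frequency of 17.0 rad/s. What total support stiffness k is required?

k = m·ω_n² = 311 × 17.00² = 311 × 289.0 = 89880 N/m.

89900 N/m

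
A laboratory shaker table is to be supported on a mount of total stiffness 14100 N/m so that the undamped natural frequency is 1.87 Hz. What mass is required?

102 kg

ω_n = 2πf_n = 2π × 1.87 = 11.75 rad/s.
m = k/ω_n² = 14100/11.75² = 14100/138.1 = 102.1 kg.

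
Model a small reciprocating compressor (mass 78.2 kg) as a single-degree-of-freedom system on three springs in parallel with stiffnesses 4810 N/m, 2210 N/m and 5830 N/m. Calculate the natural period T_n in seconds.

0.490 s

Parallel springs add: k_eq = 4810 + 2210 + 5830 = 12850 N/m.
ω_n = √(k_eq/m) = √(12850/78.2) = √164.3 = 12.82 rad/s.
T_n = 2π/ω_n = 6.283/12.82 = 0.4902 s.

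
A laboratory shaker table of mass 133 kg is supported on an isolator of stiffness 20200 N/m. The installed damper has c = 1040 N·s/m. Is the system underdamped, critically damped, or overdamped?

underdamped

c_c = 2√(k·m) = 3278 N·s/m; ζ = c/c_c = 1040/3278 = 0.317.
Since ζ < 1 the system is underdamped.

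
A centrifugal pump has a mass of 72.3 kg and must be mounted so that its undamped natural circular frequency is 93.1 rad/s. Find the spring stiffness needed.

k = m·ω_n² = 72.3 × 93.10² = 72.3 × 8668 = 626700 N/m.

627000 N/m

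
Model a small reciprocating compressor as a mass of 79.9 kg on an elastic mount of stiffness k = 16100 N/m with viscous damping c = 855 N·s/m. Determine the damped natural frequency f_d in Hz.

ω_n = √(k/m) = √(16100/79.9) = 14.20 rad/s.
Critical damping c_c = 2√(k·m) = 2√(16100 × 79.9) = 2268 N·s/m, so ζ = c/c_c = 855/2268 = 0.3769.
ω_d = ω_n√(1 − ζ²) = 14.20 × √(1 − 0.142) = 13.15 rad/s.
f_d = ω_d/(2π) = 2.093 Hz.

2.09 Hz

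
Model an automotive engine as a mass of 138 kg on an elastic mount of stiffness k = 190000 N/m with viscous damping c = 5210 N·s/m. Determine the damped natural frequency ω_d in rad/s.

31.9 rad/s

ω_n = √(k/m) = √(190000/138) = 37.11 rad/s.
Critical damping c_c = 2√(k·m) = 2√(190000 × 138) = 10240 N·s/m, so ζ = c/c_c = 5210/10240 = 0.5087.
ω_d = ω_n√(1 − ζ²) = 37.11 × √(1 − 0.259) = 31.94 rad/s.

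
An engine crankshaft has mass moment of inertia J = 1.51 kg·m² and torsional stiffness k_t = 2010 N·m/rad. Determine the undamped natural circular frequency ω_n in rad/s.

ω_n = √(k_t/J) = √(2010/1.51) = √1331 = 36.48 rad/s.

36.5 rad/s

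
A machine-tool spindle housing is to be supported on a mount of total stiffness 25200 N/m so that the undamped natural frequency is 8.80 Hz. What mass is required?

ω_n = 2πf_n = 2π × 8.80 = 55.29 rad/s.
m = k/ω_n² = 25200/55.29² = 25200/3057 = 8.243 kg.

8.24 kg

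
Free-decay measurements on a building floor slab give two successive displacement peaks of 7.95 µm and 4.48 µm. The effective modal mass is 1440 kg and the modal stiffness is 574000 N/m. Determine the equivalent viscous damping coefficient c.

5230 N·s/m

Logarithmic decrement δ = (1/n)·ln(x₀/x_n) = (1/1)·ln(7.95/4.48) = (1/1)·ln(1.775) = 0.5735.
ζ = δ/√(4π² + δ²) = 0.5735/√(39.48 + 0.329) = 0.5735/6.309 = 0.09091.
c = ζ · 2√(km) = 0.09091 × 2√(574000 × 1440) = 0.09091 × 57500 = 5227 N·s/m.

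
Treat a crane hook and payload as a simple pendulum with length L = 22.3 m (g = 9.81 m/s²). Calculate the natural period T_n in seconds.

9.47 s

For a simple pendulum ω_n = √(g/L) = √(9.81/22.3) = √0.4399 = 0.6633 rad/s.
T_n = 2π/ω_n = 6.283/0.6633 = 9.473 s.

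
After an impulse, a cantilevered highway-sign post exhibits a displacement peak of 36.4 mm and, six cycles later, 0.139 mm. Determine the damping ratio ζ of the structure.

Logarithmic decrement δ = (1/n)·ln(x₀/x_n) = (1/6)·ln(36.4/0.139) = (1/6)·ln(261.9) = 0.9280.
ζ = δ/√(4π² + δ²) = 0.9280/√(39.48 + 0.861) = 0.9280/6.351 = 0.1461.

0.146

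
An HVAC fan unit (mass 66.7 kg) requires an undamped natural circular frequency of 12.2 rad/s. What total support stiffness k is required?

k = m·ω_n² = 66.7 × 12.20² = 66.7 × 148.8 = 9928 N/m.

9930 N/m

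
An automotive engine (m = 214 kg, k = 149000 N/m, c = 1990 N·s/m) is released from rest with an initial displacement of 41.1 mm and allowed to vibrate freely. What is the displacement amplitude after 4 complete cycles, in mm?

0.457 mm

ζ = c/(2√(km)) = 1990/(2√(149000 × 214)) = 1990/11290 = 0.1762.
Logarithmic decrement δ = 2πζ/√(1 − ζ²) = 2π × 0.1762/√(1 − 0.0310) = 1.125.
After n cycles, x_n/x₀ = e^(−nδ), so x_4 = 41.1 × e^(−4 × 1.125) = 41.1 × 0.01112 = 0.4571 mm.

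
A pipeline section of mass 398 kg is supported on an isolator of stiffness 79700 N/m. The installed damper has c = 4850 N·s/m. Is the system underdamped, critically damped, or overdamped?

c_c = 2√(k·m) = 11260 N·s/m; ζ = c/c_c = 4850/11260 = 0.431.
Since ζ < 1 the system is underdamped.

underdamped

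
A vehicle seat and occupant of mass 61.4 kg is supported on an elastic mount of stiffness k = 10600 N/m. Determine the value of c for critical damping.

1610 N·s/m

c_c = 2√(k·m) = 2√(10600 × 61.4) = 2 × 806.7 = 1613 N·s/m.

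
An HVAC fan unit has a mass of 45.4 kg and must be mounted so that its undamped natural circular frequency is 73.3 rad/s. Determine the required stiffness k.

244000 N/m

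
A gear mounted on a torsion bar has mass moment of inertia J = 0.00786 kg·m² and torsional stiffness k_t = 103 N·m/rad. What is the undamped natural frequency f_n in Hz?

18.2 Hz

ω_n = √(k_t/J) = √(103/0.00786) = √13100 = 114.5 rad/s.
f_n = ω_n/(2π) = 114.5/6.283 = 18.22 Hz.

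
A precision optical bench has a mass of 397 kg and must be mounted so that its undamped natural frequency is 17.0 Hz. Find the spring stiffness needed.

ω_n = 2πf_n = 2π × 17.0 = 106.8 rad/s.
k = m·ω_n² = 397 × 106.8² = 397 × 11410 = 4529000 N/m.

4530000 N/m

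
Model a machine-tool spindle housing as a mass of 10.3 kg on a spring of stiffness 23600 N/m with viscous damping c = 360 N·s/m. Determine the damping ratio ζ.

0.365

ω_n = √(k/m) = √(23600/10.3) = 47.87 rad/s.
Critical damping c_c = 2√(k·m) = 2√(23600 × 10.3) = 986.1 N·s/m, so ζ = c/c_c = 360/986.1 = 0.3651.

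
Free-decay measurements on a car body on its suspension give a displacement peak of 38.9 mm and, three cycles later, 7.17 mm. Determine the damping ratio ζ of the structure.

0.0894

Logarithmic decrement δ = (1/n)·ln(x₀/x_n) = (1/3)·ln(38.9/7.17) = (1/3)·ln(5.425) = 0.5637.
ζ = δ/√(4π² + δ²) = 0.5637/√(39.48 + 0.318) = 0.5637/6.308 = 0.08936.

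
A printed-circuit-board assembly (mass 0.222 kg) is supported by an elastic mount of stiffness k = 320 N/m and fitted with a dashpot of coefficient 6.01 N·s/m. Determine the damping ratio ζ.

0.357

ω_n = √(k/m) = √(320.0/0.222) = 37.97 rad/s.
Critical damping c_c = 2√(k·m) = 2√(320.0 × 0.222) = 16.86 N·s/m, so ζ = c/c_c = 6.01/16.86 = 0.3565.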